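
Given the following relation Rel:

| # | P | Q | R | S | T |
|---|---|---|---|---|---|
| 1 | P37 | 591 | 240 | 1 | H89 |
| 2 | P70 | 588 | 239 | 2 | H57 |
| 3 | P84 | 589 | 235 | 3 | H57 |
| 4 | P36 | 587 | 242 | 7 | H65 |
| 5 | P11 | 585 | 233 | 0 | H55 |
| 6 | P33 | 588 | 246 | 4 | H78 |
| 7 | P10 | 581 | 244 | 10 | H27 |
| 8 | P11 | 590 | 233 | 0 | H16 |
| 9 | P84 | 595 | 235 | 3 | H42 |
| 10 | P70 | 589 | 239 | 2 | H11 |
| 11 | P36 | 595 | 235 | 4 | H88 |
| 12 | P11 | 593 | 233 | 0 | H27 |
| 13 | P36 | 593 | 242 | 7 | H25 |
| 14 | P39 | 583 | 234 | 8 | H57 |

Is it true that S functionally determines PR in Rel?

No

S=1: row 1 → {P,R} = (P37, 240) ✓
S=2: rows 2, 10 → {P,R} = (P70, 239), (P70, 239) ✓
S=3: rows 3, 9 → {P,R} = (P84, 235), (P84, 235) ✓
S=7: rows 4, 13 → {P,R} = (P36, 242), (P36, 242) ✓
S=0: rows 5, 8, 12 → {P,R} = (P11, 233), (P11, 233), (P11, 233) ✓
S=4: rows 6, 11 → {P,R} takes values {(P33, 246), (P36, 235)} — violation
S=10: row 7 → {P,R} = (P10, 244) ✓
S=8: row 14 → {P,R} = (P39, 234) ✓
Two rows agree on S but differ on PR, so S → PR does not hold.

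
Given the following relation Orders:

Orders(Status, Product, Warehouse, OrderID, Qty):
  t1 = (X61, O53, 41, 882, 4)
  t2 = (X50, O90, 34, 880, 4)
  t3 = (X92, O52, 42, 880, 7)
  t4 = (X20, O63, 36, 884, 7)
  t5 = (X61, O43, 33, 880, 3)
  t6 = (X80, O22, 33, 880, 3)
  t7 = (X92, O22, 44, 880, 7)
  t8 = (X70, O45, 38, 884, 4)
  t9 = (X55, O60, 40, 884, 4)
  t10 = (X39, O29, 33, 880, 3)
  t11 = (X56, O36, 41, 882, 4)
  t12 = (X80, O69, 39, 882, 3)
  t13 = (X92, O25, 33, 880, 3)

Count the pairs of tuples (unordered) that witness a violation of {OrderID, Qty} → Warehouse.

2

(OrderID=882, Qty=4): all 2 rows agree on Warehouse — 0 pairs.
(OrderID=880, Qty=7): violating pairs (3,7) — 1 pair.
(OrderID=880, Qty=3): all 4 rows agree on Warehouse — 0 pairs.
(OrderID=884, Qty=4): violating pairs (8,9) — 1 pair.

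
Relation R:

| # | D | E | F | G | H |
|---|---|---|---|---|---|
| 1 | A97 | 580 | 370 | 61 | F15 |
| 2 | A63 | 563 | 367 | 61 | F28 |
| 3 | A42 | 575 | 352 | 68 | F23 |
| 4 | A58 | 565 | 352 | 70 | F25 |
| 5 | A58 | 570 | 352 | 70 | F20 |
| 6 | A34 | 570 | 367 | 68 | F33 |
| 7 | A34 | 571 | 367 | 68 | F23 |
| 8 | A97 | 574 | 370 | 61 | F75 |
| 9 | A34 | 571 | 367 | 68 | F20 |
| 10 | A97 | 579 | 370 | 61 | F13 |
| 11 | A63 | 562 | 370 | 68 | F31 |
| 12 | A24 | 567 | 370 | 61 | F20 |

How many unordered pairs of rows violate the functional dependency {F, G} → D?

3

(F=370, G=61): violating pairs (1,12), (8,12), (10,12) — 3 pairs.
(F=352, G=70): all 2 rows agree on D — 0 pairs.
(F=367, G=68): all 3 rows agree on D — 0 pairs.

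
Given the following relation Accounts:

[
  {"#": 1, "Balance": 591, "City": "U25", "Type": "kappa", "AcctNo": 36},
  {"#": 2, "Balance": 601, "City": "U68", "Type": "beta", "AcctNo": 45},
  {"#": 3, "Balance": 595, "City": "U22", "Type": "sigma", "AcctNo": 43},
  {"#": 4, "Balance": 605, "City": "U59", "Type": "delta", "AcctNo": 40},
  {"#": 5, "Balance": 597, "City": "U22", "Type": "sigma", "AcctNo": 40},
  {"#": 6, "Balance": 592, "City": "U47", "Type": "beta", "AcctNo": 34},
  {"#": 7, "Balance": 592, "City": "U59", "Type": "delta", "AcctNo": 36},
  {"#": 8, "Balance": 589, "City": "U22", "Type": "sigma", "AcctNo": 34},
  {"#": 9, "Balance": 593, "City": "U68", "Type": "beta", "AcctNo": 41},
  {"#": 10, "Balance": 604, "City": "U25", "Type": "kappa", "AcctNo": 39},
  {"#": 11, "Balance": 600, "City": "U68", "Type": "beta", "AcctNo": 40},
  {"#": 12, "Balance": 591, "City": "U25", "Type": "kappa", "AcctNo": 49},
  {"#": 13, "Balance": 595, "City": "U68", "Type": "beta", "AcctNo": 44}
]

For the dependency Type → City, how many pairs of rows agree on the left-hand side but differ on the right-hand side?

4

Type=kappa: all 3 rows agree on City — 0 pairs.
Type=beta: violating pairs (2,6), (6,9), (6,11), (6,13) — 4 pairs.
Type=sigma: all 3 rows agree on City — 0 pairs.
Type=delta: all 2 rows agree on City — 0 pairs.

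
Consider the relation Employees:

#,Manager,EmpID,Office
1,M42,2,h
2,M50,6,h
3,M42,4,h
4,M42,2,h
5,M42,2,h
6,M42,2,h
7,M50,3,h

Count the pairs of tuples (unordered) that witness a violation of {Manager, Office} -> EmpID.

5

(Manager=M42, Office=h): violating pairs (1,3), (3,4), (3,5), (3,6) — 4 pairs.
(Manager=M50, Office=h): violating pairs (2,7) — 1 pair.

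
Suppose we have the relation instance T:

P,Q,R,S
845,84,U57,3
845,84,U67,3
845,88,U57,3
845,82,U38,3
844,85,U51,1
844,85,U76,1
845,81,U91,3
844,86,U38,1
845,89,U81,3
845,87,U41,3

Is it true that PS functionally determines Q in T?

(P=845, S=3): 7 rows → Q takes values {84, 88, 82, 81, 89, 87} — violation
(P=844, S=1): 3 rows → Q takes values {85, 86} — violation
Two rows agree on PS but differ on Q, so PS → Q does not hold.

No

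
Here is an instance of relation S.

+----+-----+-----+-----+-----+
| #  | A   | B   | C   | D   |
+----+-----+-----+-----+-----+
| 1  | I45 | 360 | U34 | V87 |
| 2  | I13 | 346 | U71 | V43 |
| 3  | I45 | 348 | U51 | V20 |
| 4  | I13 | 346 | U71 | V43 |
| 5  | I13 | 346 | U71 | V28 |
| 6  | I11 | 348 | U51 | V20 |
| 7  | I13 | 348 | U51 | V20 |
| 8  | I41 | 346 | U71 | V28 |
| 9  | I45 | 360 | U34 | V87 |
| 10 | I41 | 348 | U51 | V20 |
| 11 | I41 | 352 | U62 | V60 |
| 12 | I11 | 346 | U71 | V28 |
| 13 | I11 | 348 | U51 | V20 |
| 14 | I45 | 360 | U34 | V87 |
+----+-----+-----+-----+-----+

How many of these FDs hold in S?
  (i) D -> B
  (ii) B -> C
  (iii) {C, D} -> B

3

(i) D -> B: every LHS value maps to a single RHS value — holds.
(ii) B -> C: every LHS value maps to a single RHS value — holds.
(iii) {C, D} -> B: every LHS value maps to a single RHS value — holds.
3 of the 3 dependencies hold.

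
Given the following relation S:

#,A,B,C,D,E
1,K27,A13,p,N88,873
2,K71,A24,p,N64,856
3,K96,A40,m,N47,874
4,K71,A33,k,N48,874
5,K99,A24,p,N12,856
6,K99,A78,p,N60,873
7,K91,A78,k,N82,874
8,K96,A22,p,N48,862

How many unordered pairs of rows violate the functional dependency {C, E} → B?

2

(C=p, E=873): violating pairs (1,6) — 1 pair.
(C=p, E=856): all 2 rows agree on B — 0 pairs.
(C=k, E=874): violating pairs (4,7) — 1 pair.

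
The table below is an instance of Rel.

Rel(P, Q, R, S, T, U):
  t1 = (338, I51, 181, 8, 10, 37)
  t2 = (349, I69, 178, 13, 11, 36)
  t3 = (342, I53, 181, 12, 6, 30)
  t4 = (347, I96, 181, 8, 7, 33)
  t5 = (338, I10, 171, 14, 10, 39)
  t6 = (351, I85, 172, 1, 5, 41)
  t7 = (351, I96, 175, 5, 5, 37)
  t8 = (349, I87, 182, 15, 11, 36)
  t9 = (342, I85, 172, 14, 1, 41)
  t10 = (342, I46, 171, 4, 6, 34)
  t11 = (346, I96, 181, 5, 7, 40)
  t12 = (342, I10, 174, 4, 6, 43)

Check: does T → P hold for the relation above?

T=10: rows 1, 5 → P = 338, 338 ✓
T=11: rows 2, 8 → P = 349, 349 ✓
T=6: rows 3, 10, 12 → P = 342, 342, 342 ✓
T=7: rows 4, 11 → P takes values {347, 346} — violation
T=5: rows 6, 7 → P = 351, 351 ✓
T=1: row 9 → P = 342 ✓
Two rows agree on T but differ on P, so T → P does not hold.

No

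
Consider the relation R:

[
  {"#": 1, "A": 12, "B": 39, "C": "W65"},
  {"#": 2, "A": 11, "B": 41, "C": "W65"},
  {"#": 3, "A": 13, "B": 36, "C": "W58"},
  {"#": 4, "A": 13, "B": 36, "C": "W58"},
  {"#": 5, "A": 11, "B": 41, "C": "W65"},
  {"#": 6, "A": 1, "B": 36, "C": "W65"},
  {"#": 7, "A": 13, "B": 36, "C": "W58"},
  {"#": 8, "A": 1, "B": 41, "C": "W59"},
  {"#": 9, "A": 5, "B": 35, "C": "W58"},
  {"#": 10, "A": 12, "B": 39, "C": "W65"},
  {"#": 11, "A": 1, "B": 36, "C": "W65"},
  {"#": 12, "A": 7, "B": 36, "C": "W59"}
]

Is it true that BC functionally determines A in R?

(B=39, C=W65): rows 1, 10 → A = 12, 12 ✓
(B=41, C=W65): rows 2, 5 → A = 11, 11 ✓
(B=36, C=W58): rows 3, 4, 7 → A = 13, 13, 13 ✓
(B=36, C=W65): rows 6, 11 → A = 1, 1 ✓
(B=41, C=W59): row 8 → A = 1 ✓
(B=35, C=W58): row 9 → A = 5 ✓
(B=36, C=W59): row 12 → A = 7 ✓
Every BC value is associated with a single A value, so BC -> A holds.

Yes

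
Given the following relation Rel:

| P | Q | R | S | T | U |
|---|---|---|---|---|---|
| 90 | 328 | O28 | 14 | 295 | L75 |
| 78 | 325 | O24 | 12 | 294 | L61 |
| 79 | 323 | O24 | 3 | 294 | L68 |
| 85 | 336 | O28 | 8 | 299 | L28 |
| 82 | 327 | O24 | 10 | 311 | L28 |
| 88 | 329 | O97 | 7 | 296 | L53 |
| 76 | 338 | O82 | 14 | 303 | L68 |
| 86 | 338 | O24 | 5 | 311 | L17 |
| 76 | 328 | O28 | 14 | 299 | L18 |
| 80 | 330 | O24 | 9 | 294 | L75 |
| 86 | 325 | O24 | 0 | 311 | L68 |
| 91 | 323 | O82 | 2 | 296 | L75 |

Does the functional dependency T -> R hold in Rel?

T=295: 1 row → R = O28 ✓
T=294: 3 rows → R = O24, O24, O24 ✓
T=299: 2 rows → R = O28, O28 ✓
T=311: 3 rows → R = O24, O24, O24 ✓
T=296: 2 rows → R takes values {O97, O82} — violation
T=303: 1 row → R = O82 ✓
Two rows agree on T but differ on R, so T -> R does not hold.

No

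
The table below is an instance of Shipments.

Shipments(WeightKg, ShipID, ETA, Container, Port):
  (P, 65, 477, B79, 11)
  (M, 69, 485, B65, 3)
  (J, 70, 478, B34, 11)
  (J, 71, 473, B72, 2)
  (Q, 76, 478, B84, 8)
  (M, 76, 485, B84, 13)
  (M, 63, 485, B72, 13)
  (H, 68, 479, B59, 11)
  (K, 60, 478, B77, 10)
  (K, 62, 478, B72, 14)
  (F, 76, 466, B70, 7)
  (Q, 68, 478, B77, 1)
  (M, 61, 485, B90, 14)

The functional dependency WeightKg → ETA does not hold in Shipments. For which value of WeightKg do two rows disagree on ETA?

WeightKg=P: 1 row → ETA = 477 ✓
WeightKg=M: 4 rows → ETA = 485, 485, 485, 485 ✓
WeightKg=J: 2 rows → ETA takes values {478, 473} — violation
WeightKg=Q: 2 rows → ETA = 478, 478 ✓
WeightKg=H: 1 row → ETA = 479 ✓
WeightKg=K: 2 rows → ETA = 478, 478 ✓
WeightKg=F: 1 row → ETA = 466 ✓
The only WeightKg value with inconsistent ETA is WeightKg=J.

J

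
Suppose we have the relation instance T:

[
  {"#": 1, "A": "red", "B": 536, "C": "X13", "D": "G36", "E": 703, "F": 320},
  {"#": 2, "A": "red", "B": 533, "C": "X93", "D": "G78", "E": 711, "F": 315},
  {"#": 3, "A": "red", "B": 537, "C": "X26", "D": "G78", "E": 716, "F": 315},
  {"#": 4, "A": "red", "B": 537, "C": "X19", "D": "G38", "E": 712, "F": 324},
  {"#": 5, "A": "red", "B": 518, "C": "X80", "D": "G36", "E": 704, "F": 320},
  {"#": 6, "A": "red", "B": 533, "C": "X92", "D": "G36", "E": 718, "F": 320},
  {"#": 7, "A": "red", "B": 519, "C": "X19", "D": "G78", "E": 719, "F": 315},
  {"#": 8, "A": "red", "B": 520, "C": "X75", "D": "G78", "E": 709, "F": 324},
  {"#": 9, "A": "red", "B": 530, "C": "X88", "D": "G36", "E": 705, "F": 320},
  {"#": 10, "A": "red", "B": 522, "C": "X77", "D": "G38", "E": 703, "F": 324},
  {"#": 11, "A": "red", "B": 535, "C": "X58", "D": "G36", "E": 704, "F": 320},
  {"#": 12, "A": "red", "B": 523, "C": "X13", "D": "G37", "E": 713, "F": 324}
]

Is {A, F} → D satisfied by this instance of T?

No

(A=red, F=320): rows 1, 5, 6, 9, 11 → D = G36, G36, G36, G36, G36 ✓
(A=red, F=315): rows 2, 3, 7 → D = G78, G78, G78 ✓
(A=red, F=324): rows 4, 8, 10, 12 → D takes values {G38, G78, G37} — violation
Two rows agree on {A, F} but differ on D, so {A, F} → D does not hold.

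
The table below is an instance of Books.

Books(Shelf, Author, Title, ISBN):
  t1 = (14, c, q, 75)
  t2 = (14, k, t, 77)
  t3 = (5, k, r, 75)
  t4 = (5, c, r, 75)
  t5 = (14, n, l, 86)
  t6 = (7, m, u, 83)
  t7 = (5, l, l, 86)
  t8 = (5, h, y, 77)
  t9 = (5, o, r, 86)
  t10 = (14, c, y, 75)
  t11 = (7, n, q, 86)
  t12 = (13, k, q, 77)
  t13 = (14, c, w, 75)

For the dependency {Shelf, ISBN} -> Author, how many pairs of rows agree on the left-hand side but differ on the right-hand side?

(Shelf=14, ISBN=75): all 3 rows agree on Author — 0 pairs.
(Shelf=5, ISBN=75): violating pairs (3,4) — 1 pair.
(Shelf=5, ISBN=86): violating pairs (7,9) — 1 pair.

2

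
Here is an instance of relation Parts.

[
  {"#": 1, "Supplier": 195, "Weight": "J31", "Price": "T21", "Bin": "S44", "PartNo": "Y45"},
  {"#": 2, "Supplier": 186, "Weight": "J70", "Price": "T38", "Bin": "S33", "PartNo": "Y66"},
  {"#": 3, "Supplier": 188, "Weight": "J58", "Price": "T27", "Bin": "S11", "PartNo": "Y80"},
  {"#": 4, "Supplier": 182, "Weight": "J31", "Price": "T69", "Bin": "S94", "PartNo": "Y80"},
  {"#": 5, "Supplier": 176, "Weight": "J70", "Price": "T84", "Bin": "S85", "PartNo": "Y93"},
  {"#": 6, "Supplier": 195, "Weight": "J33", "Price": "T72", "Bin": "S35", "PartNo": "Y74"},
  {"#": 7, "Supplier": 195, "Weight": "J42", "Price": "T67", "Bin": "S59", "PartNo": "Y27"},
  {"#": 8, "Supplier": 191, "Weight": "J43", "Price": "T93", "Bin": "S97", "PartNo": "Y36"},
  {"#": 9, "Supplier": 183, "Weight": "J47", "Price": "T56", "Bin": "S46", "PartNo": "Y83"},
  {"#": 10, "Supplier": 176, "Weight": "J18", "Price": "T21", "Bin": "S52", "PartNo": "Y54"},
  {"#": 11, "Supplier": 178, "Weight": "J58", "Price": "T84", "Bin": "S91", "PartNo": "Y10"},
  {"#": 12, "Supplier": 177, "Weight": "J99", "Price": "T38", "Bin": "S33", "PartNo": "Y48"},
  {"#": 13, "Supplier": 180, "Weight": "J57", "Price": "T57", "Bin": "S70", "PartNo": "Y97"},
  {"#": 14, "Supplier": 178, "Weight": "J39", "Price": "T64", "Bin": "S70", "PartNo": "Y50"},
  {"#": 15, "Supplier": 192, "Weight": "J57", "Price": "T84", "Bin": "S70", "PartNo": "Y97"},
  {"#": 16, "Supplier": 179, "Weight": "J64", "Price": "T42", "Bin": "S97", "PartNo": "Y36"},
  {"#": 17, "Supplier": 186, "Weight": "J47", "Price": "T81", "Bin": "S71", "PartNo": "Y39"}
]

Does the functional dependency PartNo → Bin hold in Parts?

No

PartNo=Y45: row 1 → Bin = S44 ✓
PartNo=Y66: row 2 → Bin = S33 ✓
PartNo=Y80: rows 3, 4 → Bin takes values {S11, S94} — violation
PartNo=Y93: row 5 → Bin = S85 ✓
PartNo=Y74: row 6 → Bin = S35 ✓
PartNo=Y27: row 7 → Bin = S59 ✓
PartNo=Y36: rows 8, 16 → Bin = S97, S97 ✓
PartNo=Y83: row 9 → Bin = S46 ✓
PartNo=Y54: row 10 → Bin = S52 ✓
PartNo=Y10: row 11 → Bin = S91 ✓
PartNo=Y48: row 12 → Bin = S33 ✓
PartNo=Y97: rows 13, 15 → Bin = S70, S70 ✓
PartNo=Y50: row 14 → Bin = S70 ✓
PartNo=Y39: row 17 → Bin = S71 ✓
Two rows agree on PartNo but differ on Bin, so PartNo → Bin does not hold.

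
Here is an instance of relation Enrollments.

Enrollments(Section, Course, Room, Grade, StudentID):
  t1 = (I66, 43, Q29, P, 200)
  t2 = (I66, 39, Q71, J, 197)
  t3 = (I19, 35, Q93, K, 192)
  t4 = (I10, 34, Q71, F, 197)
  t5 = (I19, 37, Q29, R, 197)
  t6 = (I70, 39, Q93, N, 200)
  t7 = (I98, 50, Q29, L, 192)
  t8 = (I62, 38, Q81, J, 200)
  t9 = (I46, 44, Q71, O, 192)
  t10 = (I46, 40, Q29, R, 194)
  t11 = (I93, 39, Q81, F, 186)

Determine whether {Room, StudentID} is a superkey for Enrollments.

Rows 2 and 4 have the same {Room, StudentID} value (Room=Q71, StudentID=197) but are distinct tuples, so {Room, StudentID} does not determine every attribute — not a superkey.

No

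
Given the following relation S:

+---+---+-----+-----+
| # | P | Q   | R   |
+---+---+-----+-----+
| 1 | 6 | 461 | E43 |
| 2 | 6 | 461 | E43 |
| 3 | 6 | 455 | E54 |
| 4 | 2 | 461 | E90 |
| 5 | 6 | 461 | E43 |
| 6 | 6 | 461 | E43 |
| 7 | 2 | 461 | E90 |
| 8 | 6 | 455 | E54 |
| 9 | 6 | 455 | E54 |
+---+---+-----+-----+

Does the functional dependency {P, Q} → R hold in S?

(P=6, Q=461): rows 1, 2, 5, 6 → R = E43, E43, E43, E43 ✓
(P=6, Q=455): rows 3, 8, 9 → R = E54, E54, E54 ✓
(P=2, Q=461): rows 4, 7 → R = E90, E90 ✓
Every {P, Q} value is associated with a single R value, so {P, Q} → R holds.

Yes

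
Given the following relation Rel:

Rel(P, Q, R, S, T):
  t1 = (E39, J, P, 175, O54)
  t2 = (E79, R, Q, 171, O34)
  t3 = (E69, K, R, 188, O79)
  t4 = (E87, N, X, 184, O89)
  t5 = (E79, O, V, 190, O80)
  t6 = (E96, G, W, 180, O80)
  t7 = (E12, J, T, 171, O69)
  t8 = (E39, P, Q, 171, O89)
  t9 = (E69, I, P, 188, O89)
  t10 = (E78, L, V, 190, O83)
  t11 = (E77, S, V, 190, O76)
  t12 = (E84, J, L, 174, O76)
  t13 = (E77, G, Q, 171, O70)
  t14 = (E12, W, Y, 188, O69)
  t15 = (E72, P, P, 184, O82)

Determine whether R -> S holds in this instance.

R=P: rows 1, 9, 15 → S takes values {175, 188, 184} — violation
R=Q: rows 2, 8, 13 → S = 171, 171, 171 ✓
R=R: row 3 → S = 188 ✓
R=X: row 4 → S = 184 ✓
R=V: rows 5, 10, 11 → S = 190, 190, 190 ✓
R=W: row 6 → S = 180 ✓
R=T: row 7 → S = 171 ✓
R=L: row 12 → S = 174 ✓
R=Y: row 14 → S = 188 ✓
Two rows agree on R but differ on S, so R -> S does not hold.

No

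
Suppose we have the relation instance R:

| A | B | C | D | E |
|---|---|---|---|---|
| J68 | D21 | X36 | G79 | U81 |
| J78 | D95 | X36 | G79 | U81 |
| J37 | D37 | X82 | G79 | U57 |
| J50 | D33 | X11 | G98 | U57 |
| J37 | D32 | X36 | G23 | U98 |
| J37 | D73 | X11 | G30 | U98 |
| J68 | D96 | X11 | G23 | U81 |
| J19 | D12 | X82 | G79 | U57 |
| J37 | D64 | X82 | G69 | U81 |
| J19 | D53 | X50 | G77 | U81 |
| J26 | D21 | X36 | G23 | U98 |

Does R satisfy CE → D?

(C=X36, E=U81): 2 rows → D = G79, G79 ✓
(C=X82, E=U57): 2 rows → D = G79, G79 ✓
(C=X11, E=U57): 1 row → D = G98 ✓
(C=X36, E=U98): 2 rows → D = G23, G23 ✓
(C=X11, E=U98): 1 row → D = G30 ✓
(C=X11, E=U81): 1 row → D = G23 ✓
(C=X82, E=U81): 1 row → D = G69 ✓
(C=X50, E=U81): 1 row → D = G77 ✓
Every CE value is associated with a single D value, so CE → D holds.

Yes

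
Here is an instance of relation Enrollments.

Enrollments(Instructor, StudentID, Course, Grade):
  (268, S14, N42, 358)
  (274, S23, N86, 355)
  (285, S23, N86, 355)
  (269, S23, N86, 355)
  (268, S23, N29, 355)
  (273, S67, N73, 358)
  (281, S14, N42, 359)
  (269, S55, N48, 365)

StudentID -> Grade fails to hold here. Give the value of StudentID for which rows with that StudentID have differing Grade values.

S14

StudentID=S14: 2 rows → Grade takes values {358, 359} — violation
StudentID=S23: 4 rows → Grade = 355, 355, 355, 355 ✓
StudentID=S67: 1 row → Grade = 358 ✓
StudentID=S55: 1 row → Grade = 365 ✓
The only StudentID value with inconsistent Grade is StudentID=S14.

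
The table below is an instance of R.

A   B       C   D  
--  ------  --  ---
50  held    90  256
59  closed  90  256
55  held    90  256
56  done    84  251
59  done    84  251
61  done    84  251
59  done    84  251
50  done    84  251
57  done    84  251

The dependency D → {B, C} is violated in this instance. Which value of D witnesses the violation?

D=256: 3 rows → {B,C} takes values {(held, 90), (closed, 90)} — violation
D=251: 6 rows → {B,C} = (done, 84), (done, 84), (done, 84), (done, 84), (done, 84), (done, 84) ✓
The only D value with inconsistent RHS is D=256.

256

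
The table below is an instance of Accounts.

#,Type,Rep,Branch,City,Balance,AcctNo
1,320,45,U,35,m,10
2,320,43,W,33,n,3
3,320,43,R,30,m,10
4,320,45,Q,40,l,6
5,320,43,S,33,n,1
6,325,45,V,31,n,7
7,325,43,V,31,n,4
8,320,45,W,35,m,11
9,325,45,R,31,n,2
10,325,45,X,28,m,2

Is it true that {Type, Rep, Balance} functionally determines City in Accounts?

(Type=320, Rep=45, Balance=m): rows 1, 8 → City = 35, 35 ✓
(Type=320, Rep=43, Balance=n): rows 2, 5 → City = 33, 33 ✓
(Type=320, Rep=43, Balance=m): row 3 → City = 30 ✓
(Type=320, Rep=45, Balance=l): row 4 → City = 40 ✓
(Type=325, Rep=45, Balance=n): rows 6, 9 → City = 31, 31 ✓
(Type=325, Rep=43, Balance=n): row 7 → City = 31 ✓
(Type=325, Rep=45, Balance=m): row 10 → City = 28 ✓
Every {Type, Rep, Balance} value is associated with a single City value, so {Type, Rep, Balance} → City holds.

Yes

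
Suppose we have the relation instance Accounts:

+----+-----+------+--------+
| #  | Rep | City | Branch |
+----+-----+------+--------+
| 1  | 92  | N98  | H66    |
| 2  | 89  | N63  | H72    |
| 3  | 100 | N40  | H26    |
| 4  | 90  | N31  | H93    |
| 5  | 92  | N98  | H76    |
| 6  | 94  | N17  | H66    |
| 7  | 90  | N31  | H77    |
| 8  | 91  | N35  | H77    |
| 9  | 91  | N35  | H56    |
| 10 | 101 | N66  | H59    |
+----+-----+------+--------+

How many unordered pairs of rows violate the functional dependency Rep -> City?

Rep=92: all 2 rows agree on City — 0 pairs.
Rep=90: all 2 rows agree on City — 0 pairs.
Rep=91: all 2 rows agree on City — 0 pairs.

0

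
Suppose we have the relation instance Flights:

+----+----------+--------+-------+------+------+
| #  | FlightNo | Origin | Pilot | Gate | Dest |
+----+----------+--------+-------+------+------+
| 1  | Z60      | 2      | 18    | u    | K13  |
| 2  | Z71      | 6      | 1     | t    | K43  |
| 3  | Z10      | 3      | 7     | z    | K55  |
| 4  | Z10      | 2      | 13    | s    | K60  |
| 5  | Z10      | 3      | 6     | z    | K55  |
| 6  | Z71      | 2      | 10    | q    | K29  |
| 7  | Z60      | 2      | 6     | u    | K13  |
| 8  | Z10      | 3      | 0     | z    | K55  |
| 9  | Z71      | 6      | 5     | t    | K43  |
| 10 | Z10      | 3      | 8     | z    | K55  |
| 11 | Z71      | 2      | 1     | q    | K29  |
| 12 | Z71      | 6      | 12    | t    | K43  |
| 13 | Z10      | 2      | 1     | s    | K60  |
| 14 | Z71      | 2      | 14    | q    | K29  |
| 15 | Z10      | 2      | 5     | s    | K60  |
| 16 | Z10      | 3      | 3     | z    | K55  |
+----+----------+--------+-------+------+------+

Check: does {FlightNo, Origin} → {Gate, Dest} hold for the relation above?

Yes

(FlightNo=Z60, Origin=2): rows 1, 7 → {Gate,Dest} = (u, K13), (u, K13) ✓
(FlightNo=Z71, Origin=6): rows 2, 9, 12 → {Gate,Dest} = (t, K43), (t, K43), (t, K43) ✓
(FlightNo=Z10, Origin=3): rows 3, 5, 8, 10, 16 → {Gate,Dest} = (z, K55), (z, K55), (z, K55), (z, K55), (z, K55) ✓
(FlightNo=Z10, Origin=2): rows 4, 13, 15 → {Gate,Dest} = (s, K60), (s, K60), (s, K60) ✓
(FlightNo=Z71, Origin=2): rows 6, 11, 14 → {Gate,Dest} = (q, K29), (q, K29), (q, K29) ✓
Every {FlightNo, Origin} value is associated with a single {Gate, Dest} value, so {FlightNo, Origin} → {Gate, Dest} holds.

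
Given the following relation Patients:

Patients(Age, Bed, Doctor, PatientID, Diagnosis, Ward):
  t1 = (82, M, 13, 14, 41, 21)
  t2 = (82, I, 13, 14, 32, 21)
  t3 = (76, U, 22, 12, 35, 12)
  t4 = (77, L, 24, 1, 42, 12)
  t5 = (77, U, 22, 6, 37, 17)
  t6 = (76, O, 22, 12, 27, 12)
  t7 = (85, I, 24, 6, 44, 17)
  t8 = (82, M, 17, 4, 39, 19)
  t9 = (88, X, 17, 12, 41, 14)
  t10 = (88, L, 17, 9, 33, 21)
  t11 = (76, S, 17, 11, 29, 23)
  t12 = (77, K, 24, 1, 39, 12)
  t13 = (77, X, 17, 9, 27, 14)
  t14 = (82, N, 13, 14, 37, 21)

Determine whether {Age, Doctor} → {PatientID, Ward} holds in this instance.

No

(Age=82, Doctor=13): rows 1, 2, 14 → {PatientID,Ward} = (14, 21), (14, 21), (14, 21) ✓
(Age=76, Doctor=22): rows 3, 6 → {PatientID,Ward} = (12, 12), (12, 12) ✓
(Age=77, Doctor=24): rows 4, 12 → {PatientID,Ward} = (1, 12), (1, 12) ✓
(Age=77, Doctor=22): row 5 → {PatientID,Ward} = (6, 17) ✓
(Age=85, Doctor=24): row 7 → {PatientID,Ward} = (6, 17) ✓
(Age=82, Doctor=17): row 8 → {PatientID,Ward} = (4, 19) ✓
(Age=88, Doctor=17): rows 9, 10 → {PatientID,Ward} takes values {(12, 14), (9, 21)} — violation
(Age=76, Doctor=17): row 11 → {PatientID,Ward} = (11, 23) ✓
(Age=77, Doctor=17): row 13 → {PatientID,Ward} = (9, 14) ✓
Two rows agree on {Age, Doctor} but differ on {PatientID, Ward}, so {Age, Doctor} → {PatientID, Ward} does not hold.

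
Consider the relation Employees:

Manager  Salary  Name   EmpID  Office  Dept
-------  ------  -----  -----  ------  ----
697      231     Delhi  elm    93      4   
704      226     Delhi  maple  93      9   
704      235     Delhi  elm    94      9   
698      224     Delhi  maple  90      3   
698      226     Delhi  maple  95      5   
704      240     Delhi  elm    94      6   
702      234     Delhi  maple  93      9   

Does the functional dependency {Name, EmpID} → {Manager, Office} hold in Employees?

No

(Name=Delhi, EmpID=elm): 3 rows → {Manager,Office} takes values {(697, 93), (704, 94)} — violation
(Name=Delhi, EmpID=maple): 4 rows → {Manager,Office} takes values {(704, 93), (698, 90), (698, 95), (702, 93)} — violation
Two rows agree on {Name, EmpID} but differ on {Manager, Office}, so {Name, EmpID} → {Manager, Office} does not hold.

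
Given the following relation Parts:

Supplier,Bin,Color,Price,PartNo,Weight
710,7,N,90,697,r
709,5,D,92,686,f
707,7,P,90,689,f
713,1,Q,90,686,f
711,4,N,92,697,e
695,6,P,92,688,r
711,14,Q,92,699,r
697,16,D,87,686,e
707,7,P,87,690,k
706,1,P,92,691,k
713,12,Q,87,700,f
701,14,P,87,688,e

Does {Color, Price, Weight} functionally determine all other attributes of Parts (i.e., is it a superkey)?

All 12 rows have distinct {Color, Price, Weight} values, so {Color, Price, Weight} → (all attributes) holds and {Color, Price, Weight} is a superkey.

Yes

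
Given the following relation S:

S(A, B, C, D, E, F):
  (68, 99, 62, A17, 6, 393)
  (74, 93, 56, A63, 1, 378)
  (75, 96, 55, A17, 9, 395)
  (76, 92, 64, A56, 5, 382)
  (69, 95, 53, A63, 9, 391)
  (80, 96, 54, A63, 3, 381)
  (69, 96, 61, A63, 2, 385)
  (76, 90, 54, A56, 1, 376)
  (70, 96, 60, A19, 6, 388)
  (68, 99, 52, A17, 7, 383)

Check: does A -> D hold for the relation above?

A=68: 2 rows → D = A17, A17 ✓
A=74: 1 row → D = A63 ✓
A=75: 1 row → D = A17 ✓
A=76: 2 rows → D = A56, A56 ✓
A=69: 2 rows → D = A63, A63 ✓
A=80: 1 row → D = A63 ✓
A=70: 1 row → D = A19 ✓
Every A value is associated with a single D value, so A -> D holds.

Yes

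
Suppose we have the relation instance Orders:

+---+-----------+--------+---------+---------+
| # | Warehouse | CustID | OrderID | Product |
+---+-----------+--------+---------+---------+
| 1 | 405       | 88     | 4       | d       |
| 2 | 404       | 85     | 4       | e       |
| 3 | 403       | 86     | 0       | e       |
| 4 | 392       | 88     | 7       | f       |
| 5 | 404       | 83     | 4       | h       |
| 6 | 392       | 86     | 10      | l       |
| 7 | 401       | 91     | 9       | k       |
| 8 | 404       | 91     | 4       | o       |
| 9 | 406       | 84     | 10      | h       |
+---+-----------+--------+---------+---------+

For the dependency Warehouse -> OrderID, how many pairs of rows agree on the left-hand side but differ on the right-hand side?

Warehouse=404: all 3 rows agree on OrderID — 0 pairs.
Warehouse=392: violating pairs (4,6) — 1 pair.

1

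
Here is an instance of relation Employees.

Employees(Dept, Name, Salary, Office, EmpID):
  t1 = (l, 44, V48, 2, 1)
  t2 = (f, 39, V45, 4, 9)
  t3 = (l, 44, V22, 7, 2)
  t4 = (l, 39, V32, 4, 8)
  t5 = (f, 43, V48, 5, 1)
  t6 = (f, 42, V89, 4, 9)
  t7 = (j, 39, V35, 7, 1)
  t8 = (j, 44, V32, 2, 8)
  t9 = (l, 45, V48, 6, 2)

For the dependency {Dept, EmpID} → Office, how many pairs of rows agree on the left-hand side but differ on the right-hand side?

1

(Dept=f, EmpID=9): all 2 rows agree on Office — 0 pairs.
(Dept=l, EmpID=2): violating pairs (3,9) — 1 pair.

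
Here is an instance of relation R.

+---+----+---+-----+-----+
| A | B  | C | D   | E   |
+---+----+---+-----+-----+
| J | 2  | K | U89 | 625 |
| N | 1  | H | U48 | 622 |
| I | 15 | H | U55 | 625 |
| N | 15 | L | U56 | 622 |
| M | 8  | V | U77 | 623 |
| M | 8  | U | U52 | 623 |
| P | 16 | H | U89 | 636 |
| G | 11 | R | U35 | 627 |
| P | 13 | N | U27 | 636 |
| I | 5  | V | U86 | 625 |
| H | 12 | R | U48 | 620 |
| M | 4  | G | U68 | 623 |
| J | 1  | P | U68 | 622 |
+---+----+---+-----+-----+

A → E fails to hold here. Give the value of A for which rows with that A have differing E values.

A=J: 2 rows → E takes values {625, 622} — violation
A=N: 2 rows → E = 622, 622 ✓
A=I: 2 rows → E = 625, 625 ✓
A=M: 3 rows → E = 623, 623, 623 ✓
A=P: 2 rows → E = 636, 636 ✓
A=G: 1 row → E = 627 ✓
A=H: 1 row → E = 620 ✓
The only A value with inconsistent E is A=J.

J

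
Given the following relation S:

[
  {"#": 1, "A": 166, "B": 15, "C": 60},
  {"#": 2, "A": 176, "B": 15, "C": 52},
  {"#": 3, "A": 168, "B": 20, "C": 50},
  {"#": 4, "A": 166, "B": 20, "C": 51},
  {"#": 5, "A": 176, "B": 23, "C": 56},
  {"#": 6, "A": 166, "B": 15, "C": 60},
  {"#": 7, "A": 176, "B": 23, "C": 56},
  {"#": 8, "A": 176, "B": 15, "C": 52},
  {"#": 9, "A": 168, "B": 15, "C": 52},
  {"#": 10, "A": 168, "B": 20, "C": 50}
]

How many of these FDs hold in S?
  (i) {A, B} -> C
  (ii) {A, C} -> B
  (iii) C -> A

2

(i) {A, B} -> C: every LHS value maps to a single RHS value — holds.
(ii) {A, C} -> B: every LHS value maps to a single RHS value — holds.
(iii) C -> A: C=52: rows 2, 8, 9 → A takes values {176, 168} — violation — fails.
2 of the 3 dependencies hold.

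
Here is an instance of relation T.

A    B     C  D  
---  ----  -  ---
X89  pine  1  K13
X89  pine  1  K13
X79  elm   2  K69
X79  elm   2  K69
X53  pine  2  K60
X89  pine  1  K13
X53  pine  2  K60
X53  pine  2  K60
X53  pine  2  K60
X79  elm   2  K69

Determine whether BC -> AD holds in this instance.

Yes

(B=pine, C=1): 3 rows → {A,D} = (X89, K13), (X89, K13), (X89, K13) ✓
(B=elm, C=2): 3 rows → {A,D} = (X79, K69), (X79, K69), (X79, K69) ✓
(B=pine, C=2): 4 rows → {A,D} = (X53, K60), (X53, K60), (X53, K60), (X53, K60) ✓
Every BC value is associated with a single AD value, so BC -> AD holds.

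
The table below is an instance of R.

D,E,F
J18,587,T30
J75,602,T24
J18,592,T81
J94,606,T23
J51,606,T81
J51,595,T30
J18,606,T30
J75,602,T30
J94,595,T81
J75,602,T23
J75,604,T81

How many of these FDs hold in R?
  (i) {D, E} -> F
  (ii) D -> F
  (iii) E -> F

(i) {D, E} -> F: (D=J75, E=602): 3 rows → F takes values {T24, T30, T23} — violation — fails.
(ii) D -> F: D=J18: 3 rows → F takes values {T30, T81} — violation; D=J75: 4 rows → F takes values {T24, T30, T23, T81} — violation; D=J94: 2 rows → F takes values {T23, T81} — violation; D=J51: 2 rows → F takes values {T81, T30} — violation — fails.
(iii) E -> F: E=602: 3 rows → F takes values {T24, T30, T23} — violation; E=606: 3 rows → F takes values {T23, T81, T30} — violation; E=595: 2 rows → F takes values {T30, T81} — violation — fails.
None of the 3 dependencies hold.

0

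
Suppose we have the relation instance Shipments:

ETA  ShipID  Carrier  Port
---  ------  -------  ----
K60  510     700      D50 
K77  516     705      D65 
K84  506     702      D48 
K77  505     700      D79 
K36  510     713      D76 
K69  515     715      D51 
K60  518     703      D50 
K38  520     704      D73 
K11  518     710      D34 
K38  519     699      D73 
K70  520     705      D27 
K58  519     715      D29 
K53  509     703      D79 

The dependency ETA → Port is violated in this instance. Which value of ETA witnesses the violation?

ETA=K60: 2 rows → Port = D50, D50 ✓
ETA=K77: 2 rows → Port takes values {D65, D79} — violation
ETA=K84: 1 row → Port = D48 ✓
ETA=K36: 1 row → Port = D76 ✓
ETA=K69: 1 row → Port = D51 ✓
ETA=K38: 2 rows → Port = D73, D73 ✓
ETA=K11: 1 row → Port = D34 ✓
ETA=K70: 1 row → Port = D27 ✓
ETA=K58: 1 row → Port = D29 ✓
ETA=K53: 1 row → Port = D79 ✓
The only ETA value with inconsistent Port is ETA=K77.

K77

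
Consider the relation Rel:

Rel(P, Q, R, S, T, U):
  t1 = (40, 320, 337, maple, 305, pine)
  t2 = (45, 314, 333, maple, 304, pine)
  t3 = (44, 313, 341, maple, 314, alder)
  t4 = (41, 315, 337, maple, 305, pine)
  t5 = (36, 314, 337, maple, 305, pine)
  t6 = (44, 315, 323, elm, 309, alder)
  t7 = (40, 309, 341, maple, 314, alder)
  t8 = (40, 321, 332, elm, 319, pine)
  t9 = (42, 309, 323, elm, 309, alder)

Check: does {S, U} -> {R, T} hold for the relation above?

No

(S=maple, U=pine): rows 1, 2, 4, 5 → {R,T} takes values {(337, 305), (333, 304)} — violation
(S=maple, U=alder): rows 3, 7 → {R,T} = (341, 314), (341, 314) ✓
(S=elm, U=alder): rows 6, 9 → {R,T} = (323, 309), (323, 309) ✓
(S=elm, U=pine): row 8 → {R,T} = (332, 319) ✓
Two rows agree on {S, U} but differ on {R, T}, so {S, U} -> {R, T} does not hold.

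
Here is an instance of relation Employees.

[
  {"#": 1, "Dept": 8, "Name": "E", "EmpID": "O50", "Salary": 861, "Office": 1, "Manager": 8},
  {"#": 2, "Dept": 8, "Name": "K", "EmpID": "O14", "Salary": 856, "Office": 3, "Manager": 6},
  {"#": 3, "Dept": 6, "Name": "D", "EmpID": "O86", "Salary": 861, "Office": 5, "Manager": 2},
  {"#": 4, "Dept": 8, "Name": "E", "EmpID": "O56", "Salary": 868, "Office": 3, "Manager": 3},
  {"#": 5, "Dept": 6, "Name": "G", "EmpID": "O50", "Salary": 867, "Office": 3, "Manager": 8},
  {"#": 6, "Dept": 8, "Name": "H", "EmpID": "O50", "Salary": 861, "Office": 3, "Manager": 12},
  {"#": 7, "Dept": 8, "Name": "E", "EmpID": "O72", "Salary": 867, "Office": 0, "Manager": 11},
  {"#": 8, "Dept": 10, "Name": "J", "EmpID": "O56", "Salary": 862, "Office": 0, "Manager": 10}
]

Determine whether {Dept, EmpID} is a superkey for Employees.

No

Rows 1 and 6 have the same {Dept, EmpID} value (Dept=8, EmpID=O50) but are distinct tuples, so {Dept, EmpID} does not determine every attribute — not a superkey.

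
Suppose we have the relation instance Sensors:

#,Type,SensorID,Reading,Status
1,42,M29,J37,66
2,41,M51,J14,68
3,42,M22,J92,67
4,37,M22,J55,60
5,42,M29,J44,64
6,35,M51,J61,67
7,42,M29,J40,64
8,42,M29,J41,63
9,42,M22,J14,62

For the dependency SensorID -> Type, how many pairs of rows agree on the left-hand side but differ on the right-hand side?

3

SensorID=M29: all 4 rows agree on Type — 0 pairs.
SensorID=M51: violating pairs (2,6) — 1 pair.
SensorID=M22: violating pairs (3,4), (4,9) — 2 pairs.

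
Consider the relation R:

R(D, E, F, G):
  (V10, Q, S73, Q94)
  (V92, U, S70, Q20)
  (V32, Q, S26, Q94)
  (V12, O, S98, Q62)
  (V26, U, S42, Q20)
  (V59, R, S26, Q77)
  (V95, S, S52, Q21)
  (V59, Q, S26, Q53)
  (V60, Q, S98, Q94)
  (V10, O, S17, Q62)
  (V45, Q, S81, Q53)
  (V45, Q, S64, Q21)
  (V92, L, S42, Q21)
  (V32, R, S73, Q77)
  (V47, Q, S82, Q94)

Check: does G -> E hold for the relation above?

No

G=Q94: 4 rows → E = Q, Q, Q, Q ✓
G=Q20: 2 rows → E = U, U ✓
G=Q62: 2 rows → E = O, O ✓
G=Q77: 2 rows → E = R, R ✓
G=Q21: 3 rows → E takes values {S, Q, L} — violation
G=Q53: 2 rows → E = Q, Q ✓
Two rows agree on G but differ on E, so G -> E does not hold.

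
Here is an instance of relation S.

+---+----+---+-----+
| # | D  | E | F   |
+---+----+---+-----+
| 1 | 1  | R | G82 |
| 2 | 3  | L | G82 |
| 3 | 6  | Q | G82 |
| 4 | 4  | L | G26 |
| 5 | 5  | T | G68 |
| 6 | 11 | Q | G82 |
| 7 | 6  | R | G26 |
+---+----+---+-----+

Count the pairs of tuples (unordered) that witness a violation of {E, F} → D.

(E=Q, F=G82): violating pairs (3,6) — 1 pair.

1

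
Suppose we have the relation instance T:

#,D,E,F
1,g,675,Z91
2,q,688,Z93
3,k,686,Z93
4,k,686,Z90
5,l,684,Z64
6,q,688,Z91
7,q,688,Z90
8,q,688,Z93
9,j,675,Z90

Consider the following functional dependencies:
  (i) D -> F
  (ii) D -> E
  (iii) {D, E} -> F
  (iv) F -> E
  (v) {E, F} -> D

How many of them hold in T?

2

(i) D -> F: D=q: rows 2, 6, 7, 8 → F takes values {Z93, Z91, Z90} — violation; D=k: rows 3, 4 → F takes values {Z93, Z90} — violation — fails.
(ii) D -> E: every LHS value maps to a single RHS value — holds.
(iii) {D, E} -> F: (D=q, E=688): rows 2, 6, 7, 8 → F takes values {Z93, Z91, Z90} — violation; (D=k, E=686): rows 3, 4 → F takes values {Z93, Z90} — violation — fails.
(iv) F -> E: F=Z91: rows 1, 6 → E takes values {675, 688} — violation; F=Z93: rows 2, 3, 8 → E takes values {688, 686} — violation; F=Z90: rows 4, 7, 9 → E takes values {686, 688, 675} — violation — fails.
(v) {E, F} -> D: every LHS value maps to a single RHS value — holds.
2 of the 5 dependencies hold.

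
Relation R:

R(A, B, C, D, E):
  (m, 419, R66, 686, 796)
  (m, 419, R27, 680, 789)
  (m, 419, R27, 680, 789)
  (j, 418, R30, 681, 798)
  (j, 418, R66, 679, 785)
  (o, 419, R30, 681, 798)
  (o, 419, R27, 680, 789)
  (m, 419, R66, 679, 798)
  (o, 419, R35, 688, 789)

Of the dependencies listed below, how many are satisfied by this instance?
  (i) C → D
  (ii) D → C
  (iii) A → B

(i) C → D: C=R66: 3 rows → D takes values {686, 679} — violation — fails.
(ii) D → C: every LHS value maps to a single RHS value — holds.
(iii) A → B: every LHS value maps to a single RHS value — holds.
2 of the 3 dependencies hold.

2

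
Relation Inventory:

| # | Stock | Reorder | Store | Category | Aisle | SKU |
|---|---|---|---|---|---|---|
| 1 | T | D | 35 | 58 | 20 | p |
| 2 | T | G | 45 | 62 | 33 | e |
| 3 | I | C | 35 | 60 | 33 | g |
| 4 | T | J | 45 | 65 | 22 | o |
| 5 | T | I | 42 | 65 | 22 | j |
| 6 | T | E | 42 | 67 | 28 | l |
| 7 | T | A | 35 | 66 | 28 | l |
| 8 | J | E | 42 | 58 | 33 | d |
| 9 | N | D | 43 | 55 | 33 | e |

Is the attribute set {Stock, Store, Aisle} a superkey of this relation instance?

All 9 rows have distinct {Stock, Store, Aisle} values, so {Stock, Store, Aisle} → (all attributes) holds and {Stock, Store, Aisle} is a superkey.

Yes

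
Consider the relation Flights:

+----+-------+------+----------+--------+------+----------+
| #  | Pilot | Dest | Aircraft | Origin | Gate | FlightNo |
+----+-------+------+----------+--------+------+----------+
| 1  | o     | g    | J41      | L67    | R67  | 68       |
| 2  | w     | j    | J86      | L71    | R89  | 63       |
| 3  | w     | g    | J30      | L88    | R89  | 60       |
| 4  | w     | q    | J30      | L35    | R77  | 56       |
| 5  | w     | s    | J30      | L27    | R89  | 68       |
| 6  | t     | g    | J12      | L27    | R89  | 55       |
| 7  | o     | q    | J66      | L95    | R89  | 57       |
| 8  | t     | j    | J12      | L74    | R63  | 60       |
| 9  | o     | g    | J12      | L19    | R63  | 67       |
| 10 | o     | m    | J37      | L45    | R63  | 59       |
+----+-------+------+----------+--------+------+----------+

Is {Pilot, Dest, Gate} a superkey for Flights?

All 10 rows have distinct {Pilot, Dest, Gate} values, so {Pilot, Dest, Gate} → (all attributes) holds and {Pilot, Dest, Gate} is a superkey.

Yes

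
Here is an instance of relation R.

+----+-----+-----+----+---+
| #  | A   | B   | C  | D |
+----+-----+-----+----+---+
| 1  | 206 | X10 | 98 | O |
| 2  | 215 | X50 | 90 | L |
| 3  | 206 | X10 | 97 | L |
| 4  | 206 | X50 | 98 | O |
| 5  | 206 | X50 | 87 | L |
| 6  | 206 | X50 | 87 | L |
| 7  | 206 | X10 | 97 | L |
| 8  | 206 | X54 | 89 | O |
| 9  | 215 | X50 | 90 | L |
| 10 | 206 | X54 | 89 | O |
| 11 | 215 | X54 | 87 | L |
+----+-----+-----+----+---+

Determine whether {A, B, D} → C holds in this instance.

Yes

(A=206, B=X10, D=O): row 1 → C = 98 ✓
(A=215, B=X50, D=L): rows 2, 9 → C = 90, 90 ✓
(A=206, B=X10, D=L): rows 3, 7 → C = 97, 97 ✓
(A=206, B=X50, D=O): row 4 → C = 98 ✓
(A=206, B=X50, D=L): rows 5, 6 → C = 87, 87 ✓
(A=206, B=X54, D=O): rows 8, 10 → C = 89, 89 ✓
(A=215, B=X54, D=L): row 11 → C = 87 ✓
Every {A, B, D} value is associated with a single C value, so {A, B, D} → C holds.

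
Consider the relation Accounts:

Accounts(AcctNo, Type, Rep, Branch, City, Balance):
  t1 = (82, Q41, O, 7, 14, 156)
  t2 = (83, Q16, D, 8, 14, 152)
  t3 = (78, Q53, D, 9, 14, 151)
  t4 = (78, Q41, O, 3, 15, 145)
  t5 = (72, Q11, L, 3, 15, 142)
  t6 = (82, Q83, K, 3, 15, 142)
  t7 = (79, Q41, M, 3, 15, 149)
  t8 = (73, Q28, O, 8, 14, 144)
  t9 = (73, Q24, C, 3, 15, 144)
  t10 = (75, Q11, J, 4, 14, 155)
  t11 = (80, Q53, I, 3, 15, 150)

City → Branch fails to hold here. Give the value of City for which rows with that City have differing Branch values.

City=14: rows 1, 2, 3, 8, 10 → Branch takes values {7, 8, 9, 4} — violation
City=15: rows 4, 5, 6, 7, 9, 11 → Branch = 3, 3, 3, 3, 3, 3 ✓
The only City value with inconsistent Branch is City=14.

14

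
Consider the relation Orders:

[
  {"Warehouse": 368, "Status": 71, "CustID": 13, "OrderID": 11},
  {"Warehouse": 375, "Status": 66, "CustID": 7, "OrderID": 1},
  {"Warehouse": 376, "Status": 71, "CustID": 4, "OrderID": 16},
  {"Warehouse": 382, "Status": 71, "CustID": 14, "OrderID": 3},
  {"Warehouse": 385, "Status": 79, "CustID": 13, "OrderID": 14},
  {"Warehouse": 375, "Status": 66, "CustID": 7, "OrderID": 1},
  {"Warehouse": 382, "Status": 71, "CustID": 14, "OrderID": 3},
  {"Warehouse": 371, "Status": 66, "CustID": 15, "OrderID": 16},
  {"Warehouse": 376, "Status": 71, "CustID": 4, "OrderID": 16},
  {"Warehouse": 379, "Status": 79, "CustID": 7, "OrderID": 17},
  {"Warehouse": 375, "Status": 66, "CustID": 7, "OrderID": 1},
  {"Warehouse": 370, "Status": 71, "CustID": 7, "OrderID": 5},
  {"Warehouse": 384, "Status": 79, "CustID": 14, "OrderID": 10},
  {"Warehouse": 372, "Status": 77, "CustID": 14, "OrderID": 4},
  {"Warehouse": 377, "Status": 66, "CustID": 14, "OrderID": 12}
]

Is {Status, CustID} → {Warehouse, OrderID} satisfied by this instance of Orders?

Yes

(Status=71, CustID=13): 1 row → {Warehouse,OrderID} = (368, 11) ✓
(Status=66, CustID=7): 3 rows → {Warehouse,OrderID} = (375, 1), (375, 1), (375, 1) ✓
(Status=71, CustID=4): 2 rows → {Warehouse,OrderID} = (376, 16), (376, 16) ✓
(Status=71, CustID=14): 2 rows → {Warehouse,OrderID} = (382, 3), (382, 3) ✓
(Status=79, CustID=13): 1 row → {Warehouse,OrderID} = (385, 14) ✓
(Status=66, CustID=15): 1 row → {Warehouse,OrderID} = (371, 16) ✓
(Status=79, CustID=7): 1 row → {Warehouse,OrderID} = (379, 17) ✓
(Status=71, CustID=7): 1 row → {Warehouse,OrderID} = (370, 5) ✓
(Status=79, CustID=14): 1 row → {Warehouse,OrderID} = (384, 10) ✓
(Status=77, CustID=14): 1 row → {Warehouse,OrderID} = (372, 4) ✓
(Status=66, CustID=14): 1 row → {Warehouse,OrderID} = (377, 12) ✓
Every {Status, CustID} value is associated with a single {Warehouse, OrderID} value, so {Status, CustID} → {Warehouse, OrderID} holds.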